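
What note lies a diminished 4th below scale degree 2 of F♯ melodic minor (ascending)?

D##

Scale degree 2 of F# melodic minor (ascending) is G#.
A diminished fourth (4 semitones) below G# lands on the letter D, giving D##.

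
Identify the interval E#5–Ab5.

doubly diminished fourth

Counting letters E–F–G–A gives a fourth.
E#→Ab = 3 semitones, 2 narrower than the perfect fourth (5), so doubly diminished.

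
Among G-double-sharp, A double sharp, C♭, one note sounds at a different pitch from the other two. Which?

In 12-tone equal temperament, enharmonic equivalents share a pitch class. G## is pitch class 9; A## is pitch class 11; Cb is pitch class 11.
A## and Cb share pitch class 11, while G## is pitch class 9.

G##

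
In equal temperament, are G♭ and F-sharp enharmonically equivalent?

Gb = pitch class 6 and F# = pitch class 6 — the same pitch class, so they are enharmonic equivalents.

Yes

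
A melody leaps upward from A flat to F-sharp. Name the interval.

augmented sixth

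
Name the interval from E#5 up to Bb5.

doubly diminished fifth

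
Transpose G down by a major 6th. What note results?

A sixth below G lands on the letter B.
A major sixth spans 9 semitones, so G moves to pitch class 10. On the letter B that is Bb.

Bb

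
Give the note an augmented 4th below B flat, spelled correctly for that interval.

Fb

A fourth below B lands on the letter F.
An augmented fourth spans 6 semitones, so Bb moves to pitch class 4. On the letter F that is Fb.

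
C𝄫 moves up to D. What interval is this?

The letter names run C→D, a span of 1 letter step, so the interval is some kind of second.
Cbb to D is 4 semitones. A major second is 2, so 4 makes it doubly augmented.

doubly augmented second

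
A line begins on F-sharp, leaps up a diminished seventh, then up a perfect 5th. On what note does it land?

Bb

A diminished seventh up from F# is Eb (letter E, 9 semitones up).
A perfect fifth up from Eb is Bb (letter B, 7 semitones up).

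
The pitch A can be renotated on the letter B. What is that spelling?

Bbb

A is pitch class 9. The letter B alone is pitch class 11.
To reach pitch class 9 from B requires an offset of -2 semitones, i.e. double flat: Bbb.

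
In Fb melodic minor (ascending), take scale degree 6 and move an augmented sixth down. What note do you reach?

Fbb

Scale degree 6 of Fb melodic minor (ascending) is Db.
An augmented sixth (10 semitones) below Db lands on the letter F, giving Fbb.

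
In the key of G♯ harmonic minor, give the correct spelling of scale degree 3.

B

The G# harmonic minor scale runs G# A# B C# D# E F##.
Degree 3 is B.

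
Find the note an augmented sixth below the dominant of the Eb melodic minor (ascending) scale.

The dominant of Eb melodic minor (ascending) is Bb.
An augmented sixth (10 semitones) below Bb lands on the letter D, giving Dbb.

Dbb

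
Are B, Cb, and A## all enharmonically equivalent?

Yes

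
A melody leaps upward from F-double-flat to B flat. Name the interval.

Counting letters F–G–A–B gives a fourth.
Fbb→Bb = 7 semitones, 2 wider than the perfect fourth (5), so doubly augmented.

doubly augmented fourth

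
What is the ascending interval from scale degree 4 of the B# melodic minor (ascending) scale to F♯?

Scale degree 4 of B# melodic minor (ascending) is E#.
E# up to F#: letters E→F make it a second; 1 semitone makes it minor.

minor second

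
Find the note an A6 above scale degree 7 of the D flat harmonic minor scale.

Scale degree 7 of Db harmonic minor is C.
An augmented sixth (10 semitones) above C lands on the letter A, giving A#.

A#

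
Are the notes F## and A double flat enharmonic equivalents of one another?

Yes

F## is pitch class 7; Abb is pitch class 7.
All spellings map to pitch class 7, so they are enharmonically equivalent.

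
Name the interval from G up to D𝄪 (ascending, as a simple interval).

Counting letters G–A–B–C–D gives a fifth.
G→D## = 9 semitones, 2 wider than the perfect fifth (7), so doubly augmented.

doubly augmented fifth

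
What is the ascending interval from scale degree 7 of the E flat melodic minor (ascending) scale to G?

Scale degree 7 of Eb melodic minor (ascending) is D.
D up to G: letters D→G make it a fourth; 5 semitones makes it perfect.

perfect fourth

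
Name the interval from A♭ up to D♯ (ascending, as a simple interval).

doubly augmented fourth

The letter names run A→D, a span of 3 letter steps, so the interval is some kind of fourth.
Ab to D# is 7 semitones. A perfect fourth is 5, so 7 makes it doubly augmented.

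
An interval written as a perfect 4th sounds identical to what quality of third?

A perfect fourth spans 5 semitones.
A third spanning 5 semitones is augmented (the major third is 4).

augmented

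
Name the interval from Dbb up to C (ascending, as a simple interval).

augmented seventh

The letter names run D→C, a span of 6 letter steps, so the interval is some kind of seventh.
Dbb to C is 12 semitones. A major seventh is 11, so 12 makes it augmented.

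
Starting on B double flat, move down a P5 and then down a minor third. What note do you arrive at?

A perfect fifth down from Bbb is Ebb (letter E, 7 semitones down).
A minor third down from Ebb is Cb (letter C, 3 semitones down).

Cb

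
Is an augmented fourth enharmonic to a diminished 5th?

An augmented fourth spans 6 semitones; a diminished fifth spans 6.
They are enharmonically equivalent.

Yes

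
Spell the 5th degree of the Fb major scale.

Degree 5 takes the letter 4 steps above F, which is C.
In major, degree 5 sits 7 semitones above the tonic. Fb + 7 semitones is pitch class 11, spelled on C as Cb.

Cb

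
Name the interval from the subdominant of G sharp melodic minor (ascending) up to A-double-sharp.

augmented sixth

The subdominant of G# melodic minor (ascending) is C#.
C# up to A##: letters C→A make it a sixth; 10 semitones makes it augmented.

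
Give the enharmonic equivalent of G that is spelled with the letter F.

F##

G is pitch class 7. The letter F alone is pitch class 5.
To reach pitch class 7 from F requires an offset of +2 semitones, i.e. double sharp: F##.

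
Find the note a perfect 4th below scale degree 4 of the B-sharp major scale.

Scale degree 4 of B# major is E#.
A perfect fourth (5 semitones) below E# lands on the letter B, giving B#.

B#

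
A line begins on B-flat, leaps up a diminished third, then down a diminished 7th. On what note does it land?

A diminished third up from Bb is Dbb (letter D, 2 semitones up).
A diminished seventh down from Dbb is Eb (letter E, 9 semitones down).

Eb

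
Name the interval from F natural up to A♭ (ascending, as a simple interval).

The letter names run F→A, a span of 2 letter steps, so the interval is some kind of third.
F to Ab is 3 semitones. A major third is 4, so 3 makes it minor.

minor third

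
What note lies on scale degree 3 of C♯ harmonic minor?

The C# harmonic minor scale runs C# D# E F# G# A B#.
Degree 3 is E.

E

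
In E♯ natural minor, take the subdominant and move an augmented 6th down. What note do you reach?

The subdominant of E# natural minor is A#.
An augmented sixth (10 semitones) below A# lands on the letter C, giving C.

C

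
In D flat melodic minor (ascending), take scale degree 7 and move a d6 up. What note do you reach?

Abb

Scale degree 7 of Db melodic minor (ascending) is C.
A diminished sixth (7 semitones) above C lands on the letter A, giving Abb.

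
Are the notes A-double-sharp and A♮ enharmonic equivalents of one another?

A## is pitch class 11; A is pitch class 9.
The pitch classes differ (11 vs. 9), so they are not enharmonic equivalents.

No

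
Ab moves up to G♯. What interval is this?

The letter names run A→G, a span of 6 letter steps, so the interval is some kind of seventh.
Ab to G# is 12 semitones. A major seventh is 11, so 12 makes it augmented.

augmented seventh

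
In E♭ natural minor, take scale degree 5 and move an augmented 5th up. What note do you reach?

Scale degree 5 of Eb natural minor is Bb.
An augmented fifth (8 semitones) above Bb lands on the letter F, giving F#.

F#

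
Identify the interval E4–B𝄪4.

The letter names run E→B, a span of 4 letter steps, so the interval is some kind of fifth.
E to B## is 9 semitones. A perfect fifth is 7, so 9 makes it doubly augmented.

doubly augmented fifth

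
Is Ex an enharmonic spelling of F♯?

E## = pitch class 6 and F# = pitch class 6 — the same pitch class, so they are enharmonic equivalents.

Yes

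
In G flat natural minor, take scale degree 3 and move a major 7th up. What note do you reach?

Scale degree 3 of Gb natural minor is Bbb.
A major seventh (11 semitones) above Bbb lands on the letter A, giving Ab.

Ab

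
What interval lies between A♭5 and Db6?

Counting letters A–B–C–D gives a fourth.
Ab→Db = 5 semitones, exactly the perfect fourth.

perfect fourth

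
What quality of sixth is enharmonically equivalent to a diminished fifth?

doubly diminished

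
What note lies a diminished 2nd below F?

F down a major second is Eb, so the target letter is E.
From F, a diminished second is 0 semitones down: E#.

E#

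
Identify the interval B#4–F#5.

The letter names run B→F, a span of 4 letter steps, so the interval is some kind of fifth.
B# to F# is 6 semitones. A perfect fifth is 7, so 6 makes it diminished.

diminished fifth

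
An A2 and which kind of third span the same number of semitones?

minor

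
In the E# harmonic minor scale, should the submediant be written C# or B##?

C#

Each scale degree takes a distinct letter name. Degree 6 of a scale on E must use the letter C.
C# and B## are enharmonically the same pitch, but only C# uses the letter C, so it is the correct spelling here.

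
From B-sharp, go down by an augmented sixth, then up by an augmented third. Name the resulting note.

F##

An augmented sixth down from B# is D (letter D, 10 semitones down).
An augmented third up from D is F## (letter F, 5 semitones up).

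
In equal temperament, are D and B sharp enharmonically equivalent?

No

Two spellings are enharmonically equivalent only if they share a pitch class.
Here D → 2, B# → 0; 0 ≠ 2, so they are not.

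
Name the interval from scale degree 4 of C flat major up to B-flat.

augmented fourth

Scale degree 4 of Cb major is Fb.
Fb up to Bb: letters F→B make it a fourth; 6 semitones makes it augmented.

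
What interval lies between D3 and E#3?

Counting letters D–E gives a second.
D→E# = 3 semitones, 1 wider than the major second (2), so augmented.

augmented second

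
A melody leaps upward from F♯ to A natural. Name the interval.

minor third

Counting letters F–G–A gives a third.
F#→A = 3 semitones, 1 narrower than the major third (4), so minor.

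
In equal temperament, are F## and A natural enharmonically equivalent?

No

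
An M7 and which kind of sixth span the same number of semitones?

A major seventh spans 11 semitones.
A sixth spanning 11 semitones is doubly augmented (the major sixth is 9).

doubly augmented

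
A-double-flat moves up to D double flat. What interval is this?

perfect fourth

Counting letters A–B–C–D gives a fourth.
Abb→Dbb = 5 semitones, exactly the perfect fourth.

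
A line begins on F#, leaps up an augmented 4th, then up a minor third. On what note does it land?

D#

An augmented fourth up from F# is B# (letter B, 6 semitones up).
A minor third up from B# is D# (letter D, 3 semitones up).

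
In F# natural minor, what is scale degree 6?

D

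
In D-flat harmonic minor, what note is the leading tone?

Degree 7 takes the letter 6 steps above D, which is C.
In harmonic minor, degree 7 sits 11 semitones above the tonic. Db + 11 semitones is pitch class 0, spelled on C as C.

C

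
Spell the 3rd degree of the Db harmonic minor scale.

The Db harmonic minor scale runs Db Eb Fb Gb Ab Bbb C.
Degree 3 is Fb.

Fb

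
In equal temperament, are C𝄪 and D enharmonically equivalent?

Yes

C## is pitch class 2; D is pitch class 2.
All spellings map to pitch class 2, so they are enharmonically equivalent.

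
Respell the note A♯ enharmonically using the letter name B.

Bb

Plain B sits 1 semitone above A#, so on the letter B the same pitch needs a flat: Bb.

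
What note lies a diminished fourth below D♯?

A##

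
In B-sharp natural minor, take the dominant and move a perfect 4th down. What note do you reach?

C##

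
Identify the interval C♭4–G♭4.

Counting letters C–D–E–F–G gives a fifth.
Cb→Gb = 7 semitones, exactly the perfect fifth.

perfect fifth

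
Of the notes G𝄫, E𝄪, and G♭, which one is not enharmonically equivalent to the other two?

Gbb

In 12-tone equal temperament, enharmonic equivalents share a pitch class. Gbb is pitch class 5; E## is pitch class 6; Gb is pitch class 6.
E## and Gb share pitch class 6, while Gbb is pitch class 5.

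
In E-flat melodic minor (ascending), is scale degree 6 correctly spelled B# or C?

C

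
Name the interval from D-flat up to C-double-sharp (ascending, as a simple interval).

doubly augmented seventh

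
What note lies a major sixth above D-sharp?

D up a major sixth is B, so the target letter is B.
From D#, a major sixth is 9 semitones up: B#.

B#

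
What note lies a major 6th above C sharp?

A#

A sixth above C lands on the letter A.
A major sixth spans 9 semitones, so C# moves to pitch class 10. On the letter A that is A#.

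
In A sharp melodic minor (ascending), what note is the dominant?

E#

The A# melodic minor (ascending) scale runs A# B# C# D# E# F## G##.
Degree 5 is E#.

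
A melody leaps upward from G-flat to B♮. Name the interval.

The letter names run G→B, a span of 2 letter steps, so the interval is some kind of third.
Gb to B is 5 semitones. A major third is 4, so 5 makes it augmented.

augmented third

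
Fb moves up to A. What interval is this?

augmented third

The letter names run F→A, a span of 2 letter steps, so the interval is some kind of third.
Fb to A is 5 semitones. A major third is 4, so 5 makes it augmented.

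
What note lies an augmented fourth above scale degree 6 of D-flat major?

E

Scale degree 6 of Db major is Bb.
An augmented fourth (6 semitones) above Bb lands on the letter E, giving E.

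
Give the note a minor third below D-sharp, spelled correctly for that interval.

B#

A third below D lands on the letter B.
A minor third spans 3 semitones, so D# moves to pitch class 0. On the letter B that is B#.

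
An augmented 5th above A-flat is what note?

E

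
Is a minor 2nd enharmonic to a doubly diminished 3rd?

Yes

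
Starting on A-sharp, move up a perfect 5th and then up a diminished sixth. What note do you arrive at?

C

A perfect fifth up from A# is E# (letter E, 7 semitones up).
A diminished sixth up from E# is C (letter C, 7 semitones up).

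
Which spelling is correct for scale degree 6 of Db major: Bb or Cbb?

Each scale degree takes a distinct letter name. Degree 6 of a scale on D must use the letter B.
Bb and Cbb are enharmonically the same pitch, but only Bb uses the letter B, so it is the correct spelling here.

Bb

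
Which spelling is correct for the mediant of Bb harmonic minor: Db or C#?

Each scale degree takes a distinct letter name. Degree 3 of a scale on B must use the letter D.
Db and C# are enharmonically the same pitch, but only Db uses the letter D, so it is the correct spelling here.

Db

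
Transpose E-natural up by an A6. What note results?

E up a major sixth is C#, so the target letter is C.
From E, an augmented sixth is 10 semitones up: C##.

C##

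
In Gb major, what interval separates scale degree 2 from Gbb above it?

Scale degree 2 of Gb major is Ab.
Ab up to Gbb: letters A→G make it a seventh; 9 semitones makes it diminished.

diminished seventh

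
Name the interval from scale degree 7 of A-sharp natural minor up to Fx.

Scale degree 7 of A# natural minor is G#.
G# up to F##: letters G→F make it a seventh; 11 semitones makes it major.

major seventh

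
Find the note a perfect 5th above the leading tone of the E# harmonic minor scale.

The leading tone of E# harmonic minor is D##.
A perfect fifth (7 semitones) above D## lands on the letter A, giving A##.

A##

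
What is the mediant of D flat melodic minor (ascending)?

Fb

Degree 3 takes the letter 2 steps above D, which is F.
In melodic minor (ascending), degree 3 sits 3 semitones above the tonic. Db + 3 semitones is pitch class 4, spelled on F as Fb.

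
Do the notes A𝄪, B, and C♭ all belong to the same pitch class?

Yes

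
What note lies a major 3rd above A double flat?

Cb

A third above A lands on the letter C.
A major third spans 4 semitones, so Abb moves to pitch class 11. On the letter C that is Cb.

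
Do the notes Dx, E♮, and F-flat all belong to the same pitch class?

D## = pitch class 4 and E = pitch class 4 and Fb = pitch class 4 — the same pitch class, so they are enharmonic equivalents.

Yes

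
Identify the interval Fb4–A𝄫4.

The letter names run F→A, a span of 2 letter steps, so the interval is some kind of third.
Fb to Abb is 3 semitones. A major third is 4, so 3 makes it minor.

minor third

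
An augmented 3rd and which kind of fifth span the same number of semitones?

An augmented third spans 5 semitones.
A fifth spanning 5 semitones is doubly diminished (the perfect fifth is 7).

doubly diminished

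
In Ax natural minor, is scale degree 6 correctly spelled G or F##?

F##

Each scale degree takes a distinct letter name. Degree 6 of a scale on A must use the letter F.
F## and G are enharmonically the same pitch, but only F## uses the letter F, so it is the correct spelling here.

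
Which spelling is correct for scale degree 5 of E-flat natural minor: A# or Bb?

Bb

Each scale degree takes a distinct letter name. Degree 5 of a scale on E must use the letter B.
Bb and A# are enharmonically the same pitch, but only Bb uses the letter B, so it is the correct spelling here.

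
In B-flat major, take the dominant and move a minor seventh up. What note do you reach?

The dominant of Bb major is F.
A minor seventh (10 semitones) above F lands on the letter E, giving Eb.

Eb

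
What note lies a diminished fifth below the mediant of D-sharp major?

B##

The mediant of D# major is F##.
A diminished fifth (6 semitones) below F## lands on the letter B, giving B##.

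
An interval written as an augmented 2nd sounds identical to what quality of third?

An augmented second spans 3 semitones.
A third spanning 3 semitones is minor (the major third is 4).

minor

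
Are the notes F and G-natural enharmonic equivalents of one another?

No

F is pitch class 5; G is pitch class 7.
The pitch classes differ (5 vs. 7), so they are not enharmonic equivalents.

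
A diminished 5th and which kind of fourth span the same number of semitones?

augmented

A diminished fifth spans 6 semitones.
A fourth spanning 6 semitones is augmented (the perfect fourth is 5).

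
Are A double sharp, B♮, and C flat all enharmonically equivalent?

A## is pitch class 11; B is pitch class 11; Cb is pitch class 11.
All spellings map to pitch class 11, so they are enharmonically equivalent.

Yes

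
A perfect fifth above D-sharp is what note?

D up a perfect fifth is A, so the target letter is A.
From D#, a perfect fifth is 7 semitones up: A#.

A#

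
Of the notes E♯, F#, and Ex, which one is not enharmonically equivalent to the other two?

In 12-tone equal temperament, enharmonic equivalents share a pitch class. E# is pitch class 5; F# is pitch class 6; E## is pitch class 6.
F# and E## share pitch class 6, while E# is pitch class 5.

E#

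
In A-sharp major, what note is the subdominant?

D#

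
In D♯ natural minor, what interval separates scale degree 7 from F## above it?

Scale degree 7 of D# natural minor is C#.
C# up to F##: letters C→F make it a fourth; 6 semitones makes it augmented.

augmented fourth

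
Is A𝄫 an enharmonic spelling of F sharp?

No

Abb is pitch class 7; F# is pitch class 6.
The pitch classes differ (7 vs. 6), so they are not enharmonic equivalents.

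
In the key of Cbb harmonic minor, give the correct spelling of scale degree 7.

Degree 7 takes the letter 6 steps above C, which is B.
In harmonic minor, degree 7 sits 11 semitones above the tonic. Cbb + 11 semitones is pitch class 9, spelled on B as Bbb.

Bbb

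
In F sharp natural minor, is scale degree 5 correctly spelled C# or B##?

C#

Each scale degree takes a distinct letter name. Degree 5 of a scale on F must use the letter C.
C# and B## are enharmonically the same pitch, but only C# uses the letter C, so it is the correct spelling here.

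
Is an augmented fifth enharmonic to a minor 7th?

No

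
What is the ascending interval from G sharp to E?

minor sixth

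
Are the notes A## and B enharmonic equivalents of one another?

Yes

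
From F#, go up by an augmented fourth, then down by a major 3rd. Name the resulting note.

G#

An augmented fourth up from F# is B# (letter B, 6 semitones up).
A major third down from B# is G# (letter G, 4 semitones down).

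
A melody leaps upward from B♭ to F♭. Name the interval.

diminished fifth

The letter names run B→F, a span of 4 letter steps, so the interval is some kind of fifth.
Bb to Fb is 6 semitones. A perfect fifth is 7, so 6 makes it diminished.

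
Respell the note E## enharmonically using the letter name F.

F#

E## is pitch class 6. The letter F alone is pitch class 5.
To reach pitch class 6 from F requires an offset of +1 semitone, i.e. sharp: F#.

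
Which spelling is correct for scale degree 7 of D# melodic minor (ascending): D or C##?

C##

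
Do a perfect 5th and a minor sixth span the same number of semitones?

A perfect fifth spans 7 semitones; a minor sixth spans 8.
The spans differ, so they are not enharmonic equivalents.

No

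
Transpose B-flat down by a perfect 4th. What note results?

F

A fourth below B lands on the letter F.
A perfect fourth spans 5 semitones, so Bb moves to pitch class 5. On the letter F that is F.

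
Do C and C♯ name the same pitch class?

Two spellings are enharmonically equivalent only if they share a pitch class.
Here C → 0, C# → 1; 0 ≠ 1, so they are not.

No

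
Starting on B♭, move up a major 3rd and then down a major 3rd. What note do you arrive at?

A major third up from Bb is D (letter D, 4 semitones up).
A major third down from D is Bb (letter B, 4 semitones down).

Bb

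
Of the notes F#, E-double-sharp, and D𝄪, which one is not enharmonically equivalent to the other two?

D##

In 12-tone equal temperament, enharmonic equivalents share a pitch class. F# is pitch class 6; E## is pitch class 6; D## is pitch class 4.
F# and E## share pitch class 6, while D## is pitch class 4.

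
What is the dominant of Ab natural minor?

The Ab natural minor scale runs Ab Bb Cb Db Eb Fb Gb.
Degree 5 is Eb.

Eb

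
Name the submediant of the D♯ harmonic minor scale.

B

The D# harmonic minor scale runs D# E# F# G# A# B C##.
Degree 6 is B.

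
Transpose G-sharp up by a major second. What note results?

G up a major second is A, so the target letter is A.
From G#, a major second is 2 semitones up: A#.

A#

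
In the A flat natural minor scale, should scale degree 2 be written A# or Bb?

Bb

Each scale degree takes a distinct letter name. Degree 2 of a scale on A must use the letter B.
Bb and A# are enharmonically the same pitch, but only Bb uses the letter B, so it is the correct spelling here.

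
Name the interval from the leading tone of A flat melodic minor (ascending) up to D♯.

augmented fifth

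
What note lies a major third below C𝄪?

A#

A third below C lands on the letter A.
A major third spans 4 semitones, so C## moves to pitch class 10. On the letter A that is A#.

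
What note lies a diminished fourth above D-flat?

Gbb

A fourth above D lands on the letter G.
A diminished fourth spans 4 semitones, so Db moves to pitch class 5. On the letter G that is Gbb.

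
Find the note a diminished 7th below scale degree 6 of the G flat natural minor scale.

F

Scale degree 6 of Gb natural minor is Ebb.
A diminished seventh (9 semitones) below Ebb lands on the letter F, giving F.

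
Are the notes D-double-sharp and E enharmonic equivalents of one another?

Yes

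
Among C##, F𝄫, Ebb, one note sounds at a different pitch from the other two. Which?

In 12-tone equal temperament, enharmonic equivalents share a pitch class. C## is pitch class 2; Fbb is pitch class 3; Ebb is pitch class 2.
C## and Ebb share pitch class 2, while Fbb is pitch class 3.

Fbb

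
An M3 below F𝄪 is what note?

D#

A third below F lands on the letter D.
A major third spans 4 semitones, so F## moves to pitch class 3. On the letter D that is D#.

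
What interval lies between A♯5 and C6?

diminished third

Counting letters A–B–C gives a third.
A#→C = 2 semitones, 2 narrower than the major third (4), so diminished.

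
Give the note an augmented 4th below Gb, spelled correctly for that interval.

G down a perfect fourth is D, so the target letter is D.
From Gb, an augmented fourth is 6 semitones down: Dbb.

Dbb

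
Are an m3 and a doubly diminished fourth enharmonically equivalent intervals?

A minor third spans 3 semitones; a doubly diminished fourth spans 3.
They are enharmonically equivalent.

Yes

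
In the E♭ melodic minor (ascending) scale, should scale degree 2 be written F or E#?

F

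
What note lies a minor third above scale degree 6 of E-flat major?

Eb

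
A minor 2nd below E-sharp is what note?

D##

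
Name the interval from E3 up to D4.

minor seventh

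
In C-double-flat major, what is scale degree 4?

The Cbb major scale runs Cbb Dbb Ebb Fbb Gbb Abb Bbb.
Degree 4 is Fbb.

Fbb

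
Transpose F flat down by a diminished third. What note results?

A third below F lands on the letter D.
A diminished third spans 2 semitones, so Fb moves to pitch class 2. On the letter D that is D.

D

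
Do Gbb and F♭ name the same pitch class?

Gbb is pitch class 5; Fb is pitch class 4.
The pitch classes differ (5 vs. 4), so they are not enharmonic equivalents.

No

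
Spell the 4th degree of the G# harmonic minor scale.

C#

Degree 4 takes the letter 3 steps above G, which is C.
In harmonic minor, degree 4 sits 5 semitones above the tonic. G# + 5 semitones is pitch class 1, spelled on C as C#.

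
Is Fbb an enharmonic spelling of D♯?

Fbb is pitch class 3; D# is pitch class 3.
All spellings map to pitch class 3, so they are enharmonically equivalent.

Yes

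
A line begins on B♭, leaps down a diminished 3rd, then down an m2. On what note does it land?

F##

A diminished third down from Bb is G# (letter G, 2 semitones down).
A minor second down from G# is F## (letter F, 1 semitone down).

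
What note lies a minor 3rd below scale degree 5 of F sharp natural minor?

Scale degree 5 of F# natural minor is C#.
A minor third (3 semitones) below C# lands on the letter A, giving A#.

A#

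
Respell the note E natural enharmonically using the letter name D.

E is pitch class 4. The letter D alone is pitch class 2.
To reach pitch class 4 from D requires an offset of +2 semitones, i.e. double sharp: D##.

D##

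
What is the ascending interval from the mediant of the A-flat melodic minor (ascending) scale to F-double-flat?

The mediant of Ab melodic minor (ascending) is Cb.
Cb up to Fbb: letters C→F make it a fourth; 4 semitones makes it diminished.

diminished fourth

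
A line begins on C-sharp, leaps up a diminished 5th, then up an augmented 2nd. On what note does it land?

A diminished fifth up from C# is G (letter G, 6 semitones up).
An augmented second up from G is A# (letter A, 3 semitones up).

A#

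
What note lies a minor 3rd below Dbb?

A third below D lands on the letter B.
A minor third spans 3 semitones, so Dbb moves to pitch class 9. On the letter B that is Bbb.

Bbb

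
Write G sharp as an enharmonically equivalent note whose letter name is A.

Ab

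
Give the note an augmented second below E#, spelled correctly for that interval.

A second below E lands on the letter D.
An augmented second spans 3 semitones, so E# moves to pitch class 2. On the letter D that is D.

D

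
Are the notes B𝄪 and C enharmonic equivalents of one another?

No

Two spellings are enharmonically equivalent only if they share a pitch class.
Here B## → 1, C → 0; 0 ≠ 1, so they are not.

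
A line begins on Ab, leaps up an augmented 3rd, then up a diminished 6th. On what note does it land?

An augmented third up from Ab is C# (letter C, 5 semitones up).
A diminished sixth up from C# is Ab (letter A, 7 semitones up).

Ab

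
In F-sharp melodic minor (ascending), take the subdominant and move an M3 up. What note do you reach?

The subdominant of F# melodic minor (ascending) is B.
A major third (4 semitones) above B lands on the letter D, giving D#.

D#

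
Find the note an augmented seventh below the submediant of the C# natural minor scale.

Bbb

The submediant of C# natural minor is A.
An augmented seventh (12 semitones) below A lands on the letter B, giving Bbb.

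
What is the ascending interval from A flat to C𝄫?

Counting letters A–B–C gives a third.
Ab→Cbb = 2 semitones, 2 narrower than the major third (4), so diminished.

diminished third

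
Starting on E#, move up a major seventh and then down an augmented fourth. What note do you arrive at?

A major seventh up from E# is D## (letter D, 11 semitones up).
An augmented fourth down from D## is A# (letter A, 6 semitones down).

A#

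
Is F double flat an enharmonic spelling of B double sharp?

Two spellings are enharmonically equivalent only if they share a pitch class.
Here Fbb → 3, B## → 1; 1 ≠ 3, so they are not.

No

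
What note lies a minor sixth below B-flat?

D

A sixth below B lands on the letter D.
A minor sixth spans 8 semitones, so Bb moves to pitch class 2. On the letter D that is D.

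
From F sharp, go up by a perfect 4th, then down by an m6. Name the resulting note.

D#

A perfect fourth up from F# is B (letter B, 5 semitones up).
A minor sixth down from B is D# (letter D, 8 semitones down).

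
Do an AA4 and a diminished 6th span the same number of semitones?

Yes

A doubly augmented fourth spans 7 semitones; a diminished sixth spans 7.
They are enharmonically equivalent.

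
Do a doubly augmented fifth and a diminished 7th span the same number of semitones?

Yes

A doubly augmented fifth spans 9 semitones; a diminished seventh spans 9.
They are enharmonically equivalent.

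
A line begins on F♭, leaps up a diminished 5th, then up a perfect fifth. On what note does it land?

A diminished fifth up from Fb is Cbb (letter C, 6 semitones up).
A perfect fifth up from Cbb is Gbb (letter G, 7 semitones up).

Gbb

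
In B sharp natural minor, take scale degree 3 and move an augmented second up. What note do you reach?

Scale degree 3 of B# natural minor is D#.
An augmented second (3 semitones) above D# lands on the letter E, giving E##.

E##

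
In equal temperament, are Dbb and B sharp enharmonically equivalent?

Yes

Dbb is pitch class 0; B# is pitch class 0.
All spellings map to pitch class 0, so they are enharmonically equivalent.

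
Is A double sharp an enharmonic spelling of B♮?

A## = pitch class 11 and B = pitch class 11 — the same pitch class, so they are enharmonic equivalents.

Yes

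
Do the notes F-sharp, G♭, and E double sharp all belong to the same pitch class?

Yes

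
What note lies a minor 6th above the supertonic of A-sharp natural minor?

G#

The supertonic of A# natural minor is B#.
A minor sixth (8 semitones) above B# lands on the letter G, giving G#.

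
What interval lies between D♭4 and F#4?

augmented third

Counting letters D–E–F gives a third.
Db→F# = 5 semitones, 1 wider than the major third (4), so augmented.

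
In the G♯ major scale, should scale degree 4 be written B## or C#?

C#

Each scale degree takes a distinct letter name. Degree 4 of a scale on G must use the letter C.
C# and B## are enharmonically the same pitch, but only C# uses the letter C, so it is the correct spelling here.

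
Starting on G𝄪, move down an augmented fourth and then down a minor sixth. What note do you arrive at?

An augmented fourth down from G## is D# (letter D, 6 semitones down).
A minor sixth down from D# is F## (letter F, 8 semitones down).

F##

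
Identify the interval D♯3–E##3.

augmented second

The letter names run D→E, a span of 1 letter step, so the interval is some kind of second.
D# to E## is 3 semitones. A major second is 2, so 3 makes it augmented.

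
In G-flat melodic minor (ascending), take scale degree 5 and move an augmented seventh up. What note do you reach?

Scale degree 5 of Gb melodic minor (ascending) is Db.
An augmented seventh (12 semitones) above Db lands on the letter C, giving C#.

C#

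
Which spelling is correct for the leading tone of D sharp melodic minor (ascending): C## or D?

C##

Each scale degree takes a distinct letter name. Degree 7 of a scale on D must use the letter C.
C## and D are enharmonically the same pitch, but only C## uses the letter C, so it is the correct spelling here.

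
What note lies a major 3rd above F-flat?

F up a major third is A, so the target letter is A.
From Fb, a major third is 4 semitones up: Ab.

Ab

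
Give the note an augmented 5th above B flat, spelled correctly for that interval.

F#

B up a perfect fifth is F#, so the target letter is F.
From Bb, an augmented fifth is 8 semitones up: F#.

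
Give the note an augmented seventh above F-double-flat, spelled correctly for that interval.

F up a major seventh is E, so the target letter is E.
From Fbb, an augmented seventh is 12 semitones up: Eb.

Eb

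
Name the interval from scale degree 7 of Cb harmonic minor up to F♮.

Scale degree 7 of Cb harmonic minor is Bb.
Bb up to F: letters B→F make it a fifth; 7 semitones makes it perfect.

perfect fifth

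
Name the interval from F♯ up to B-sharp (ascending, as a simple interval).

The letter names run F→B, a span of 3 letter steps, so the interval is some kind of fourth.
F# to B# is 6 semitones. A perfect fourth is 5, so 6 makes it augmented.

augmented fourth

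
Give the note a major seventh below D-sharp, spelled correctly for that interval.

E

A seventh below D lands on the letter E.
A major seventh spans 11 semitones, so D# moves to pitch class 4. On the letter E that is E.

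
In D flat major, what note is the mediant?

The Db major scale runs Db Eb F Gb Ab Bb C.
Degree 3 is F.

F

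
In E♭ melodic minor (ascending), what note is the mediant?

The Eb melodic minor (ascending) scale runs Eb F Gb Ab Bb C D.
Degree 3 is Gb.

Gb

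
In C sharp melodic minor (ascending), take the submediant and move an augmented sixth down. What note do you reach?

The submediant of C# melodic minor (ascending) is A#.
An augmented sixth (10 semitones) below A# lands on the letter C, giving C.

C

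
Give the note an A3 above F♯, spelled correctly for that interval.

A##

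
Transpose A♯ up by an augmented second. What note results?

A up a major second is B, so the target letter is B.
From A#, an augmented second is 3 semitones up: B##.

B##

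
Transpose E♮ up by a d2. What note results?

Fb

E up a major second is F#, so the target letter is F.
From E, a diminished second is 0 semitones up: Fb.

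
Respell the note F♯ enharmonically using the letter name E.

E##

Plain E sits 2 semitones below F#, so on the letter E the same pitch needs a double sharp: E##.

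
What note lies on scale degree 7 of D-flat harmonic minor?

The Db harmonic minor scale runs Db Eb Fb Gb Ab Bbb C.
Degree 7 is C.

C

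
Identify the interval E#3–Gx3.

major third

The letter names run E→G, a span of 2 letter steps, so the interval is some kind of third.
E# to G## is 4 semitones. A major third is 4, so 4 makes it major.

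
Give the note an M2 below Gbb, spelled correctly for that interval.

Fbb

A second below G lands on the letter F.
A major second spans 2 semitones, so Gbb moves to pitch class 3. On the letter F that is Fbb.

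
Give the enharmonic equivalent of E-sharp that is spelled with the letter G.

Gbb

E# is pitch class 5. The letter G alone is pitch class 7.
To reach pitch class 5 from G requires an offset of -2 semitones, i.e. double flat: Gbb.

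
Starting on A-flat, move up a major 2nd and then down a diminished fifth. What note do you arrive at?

E

A major second up from Ab is Bb (letter B, 2 semitones up).
A diminished fifth down from Bb is E (letter E, 6 semitones down).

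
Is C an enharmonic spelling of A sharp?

No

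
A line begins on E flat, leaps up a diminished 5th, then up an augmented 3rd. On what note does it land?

A diminished fifth up from Eb is Bbb (letter B, 6 semitones up).
An augmented third up from Bbb is D (letter D, 5 semitones up).

D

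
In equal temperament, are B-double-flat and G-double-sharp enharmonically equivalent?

Yes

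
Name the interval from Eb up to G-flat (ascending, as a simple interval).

minor third

Counting letters E–F–G gives a third.
Eb→Gb = 3 semitones, 1 narrower than the major third (4), so minor.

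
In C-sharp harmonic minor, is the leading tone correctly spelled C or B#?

B#

Each scale degree takes a distinct letter name. Degree 7 of a scale on C must use the letter B.
B# and C are enharmonically the same pitch, but only B# uses the letter B, so it is the correct spelling here.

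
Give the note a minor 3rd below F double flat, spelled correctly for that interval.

F down a major third is Db, so the target letter is D.
From Fbb, a minor third is 3 semitones down: Dbb.

Dbb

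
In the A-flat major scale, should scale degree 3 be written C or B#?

Each scale degree takes a distinct letter name. Degree 3 of a scale on A must use the letter C.
C and B# are enharmonically the same pitch, but only C uses the letter C, so it is the correct spelling here.

C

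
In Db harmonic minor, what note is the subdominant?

Gb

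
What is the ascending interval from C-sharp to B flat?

Counting letters C–D–E–F–G–A–B gives a seventh.
C#→Bb = 9 semitones, 2 narrower than the major seventh (11), so diminished.

diminished seventh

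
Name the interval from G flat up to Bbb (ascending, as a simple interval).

minor third

Counting letters G–A–B gives a third.
Gb→Bbb = 3 semitones, 1 narrower than the major third (4), so minor.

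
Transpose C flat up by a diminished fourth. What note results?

A fourth above C lands on the letter F.
A diminished fourth spans 4 semitones, so Cb moves to pitch class 3. On the letter F that is Fbb.

Fbb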